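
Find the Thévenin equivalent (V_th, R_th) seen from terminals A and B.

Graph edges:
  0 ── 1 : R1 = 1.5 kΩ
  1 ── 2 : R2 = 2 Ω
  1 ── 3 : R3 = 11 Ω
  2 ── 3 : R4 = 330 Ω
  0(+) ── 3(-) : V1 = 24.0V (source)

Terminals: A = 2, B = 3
Step 1 — V_th is the open-circuit voltage V_A - V_B (nothing connected across the terminals).
Nodal analysis, taking node 3 as the 0 V reference.
Source V1 fixes V_0 = 24 V.
KCL at each unknown node (sum of currents leaving = 0; resistances in Ω):
  Node 1: (V_1 - 24)/1500 + (V_1 - V_2)/2 + (V_1 - 0)/11 = 0
  Node 2: (V_2 - V_1)/2 + (V_2 - 0)/330 = 0
Collecting terms (coefficients in siemens):
  0.5916·V_1 - 0.5·V_2 = 0.016
  0.503·V_2 - 0.5·V_1 = 0
Determinant D = (0.5916)(0.503) - (-0.5)(-0.5) = 0.04758
V_1 = [(0.016)(0.503) - (-0.5)(0)]/D = 0.1692 V
V_2 = [(0.5916)(0) - (0.016)(-0.5)]/D = 0.1681 V
V_th = V_2 - V_3 = 0.1681 - 0 = 0.1681 V
Step 2 — R_th: zero the source — replace V1 by a short circuit (node 3 merges into node 0) — and find the resistance seen between A (node 2) and B (node 0).
Reduce the network between node 2 (A) and node 0 (B) by series/parallel combination:
  Rp1 = R1 ‖ R3 (parallel, both between nodes 0 and 1) = 1/(1/1500 + 1/11) = 10.92 Ω
  Rs1 = R2 + Rp1 (series, joined only at node 1) = 2 + 10.92 = 12.92 Ω
  Rp2 = R4 ‖ Rs1 (parallel, both between nodes 0 and 2) = 1/(1/330 + 1/12.92) = 12.43 Ω
R_th = 12.43 Ω

Final answer: V_th = 0.1681 V, R_th = 12.43 Ω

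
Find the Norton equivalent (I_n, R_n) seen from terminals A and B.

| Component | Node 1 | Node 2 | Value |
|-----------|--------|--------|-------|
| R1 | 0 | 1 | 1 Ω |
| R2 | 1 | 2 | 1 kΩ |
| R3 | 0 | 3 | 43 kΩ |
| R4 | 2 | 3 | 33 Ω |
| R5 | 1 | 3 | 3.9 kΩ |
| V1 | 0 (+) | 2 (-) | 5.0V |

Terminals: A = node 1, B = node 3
Find the Thévenin equivalent first; then I_n = V_th/R_th and R_n = R_th.
Step 1 — V_th is the open-circuit voltage V_A - V_B (nothing connected across the terminals).
Nodal analysis, taking node 2 as the 0 V reference.
Source V1 fixes V_0 = 5 V.
KCL at each unknown node (sum of currents leaving = 0; resistances in Ω):
  Node 1: (V_1 - 5)/1 + (V_1 - 0)/1000 + (V_1 - V_3)/3900 = 0
  Node 3: (V_3 - 5)/43000 + (V_3 - 0)/33 + (V_3 - V_1)/3900 = 0
Collecting terms (coefficients in siemens):
  1.001·V_1 - 0.0002564·V_3 = 5
  0.03058·V_3 - 0.0002564·V_1 = 0.0001163
Determinant D = (1.001)(0.03058) - (-0.0002564)(-0.0002564) = 0.03062
V_1 = [(5)(0.03058) - (-0.0002564)(0.0001163)]/D = 4.994 V
V_3 = [(1.001)(0.0001163) - (5)(-0.0002564)]/D = 0.04567 V
V_th = V_1 - V_3 = 4.994 - 0.04567 = 4.948 V
Step 2 — R_th: zero the source — replace V1 by a short circuit (node 2 merges into node 0) — and find the resistance seen between A (node 1) and B (node 3).
Reduce the network between node 1 (A) and node 3 (B) by series/parallel combination:
  Rp1 = R1 ‖ R2 (parallel, both between nodes 0 and 1) = 1/(1/1 + 1/1000) = 0.999 Ω
  Rp2 = R3 ‖ R4 (parallel, both between nodes 0 and 3) = 1/(1/43000 + 1/33) = 32.97 Ω
  Rs1 = Rp1 + Rp2 (series, joined only at node 0) = 0.999 + 32.97 = 33.97 Ω
  Rp3 = R5 ‖ Rs1 (parallel, both between nodes 1 and 3) = 1/(1/3900 + 1/33.97) = 33.68 Ω
R_th = 33.68 Ω
I_n = V_th/R_th = 4.948/33.68 = 0.1469 A, and R_n = R_th = 33.68 Ω

Final answer: I_n = 0.1469 A, R_n = 33.68 Ω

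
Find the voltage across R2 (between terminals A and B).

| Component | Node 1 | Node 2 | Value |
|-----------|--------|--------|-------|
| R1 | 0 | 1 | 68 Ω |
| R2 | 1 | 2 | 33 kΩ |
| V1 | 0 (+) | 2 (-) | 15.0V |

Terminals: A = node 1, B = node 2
R1 and R2 are in series across V1 (node 0 → node 1 → node 2), and the output A–B is taken across R2, so this is a voltage divider.
Series current: I = V1/(R1 + R2) = 15/(68 + 33000) = 15/33070 = 0.0004536 A
V_R2 = I × R2 = V1 × R2/(R1 + R2) = 15 × 33000/33070 = 14.97 V

Final answer: 14.97 V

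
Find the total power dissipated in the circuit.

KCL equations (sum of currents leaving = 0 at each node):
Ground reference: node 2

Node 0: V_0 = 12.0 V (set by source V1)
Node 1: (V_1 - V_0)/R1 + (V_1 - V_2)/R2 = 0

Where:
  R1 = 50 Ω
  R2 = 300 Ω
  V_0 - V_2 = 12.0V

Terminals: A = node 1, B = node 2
Nodal analysis, taking node 2 as the 0 V reference.
Source V1 fixes V_0 = 12 V.
KCL at each unknown node (sum of currents leaving = 0; resistances in Ω):
  Node 1: (V_1 - 12)/50 + (V_1 - 0)/300 = 0
Collecting terms: 0.02333 × V_1 = 0.24  =>  V_1 = 10.29 V
Power in each resistor, P = (ΔV)²/R:
  P_R1 = (12 - 10.29)²/50 = 0.05878 W
  P_R2 = (10.29 - 0)²/300 = 0.3527 W
P_total = P_R1 + P_R2 = 0.4114 W

Final answer: 0.4114 W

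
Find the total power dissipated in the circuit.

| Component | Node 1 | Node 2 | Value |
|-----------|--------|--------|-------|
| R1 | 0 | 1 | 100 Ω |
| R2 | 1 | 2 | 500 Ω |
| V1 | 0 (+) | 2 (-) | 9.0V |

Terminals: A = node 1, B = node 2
Nodal analysis, taking node 2 as the 0 V reference.
Source V1 fixes V_0 = 9 V.
KCL at each unknown node (sum of currents leaving = 0; resistances in Ω):
  Node 1: (V_1 - 9)/100 + (V_1 - 0)/500 = 0
Collecting terms: 0.012 × V_1 = 0.09  =>  V_1 = 7.5 V
Power in each resistor, P = (ΔV)²/R:
  P_R1 = (9 - 7.5)²/100 = 0.0225 W
  P_R2 = (7.5 - 0)²/500 = 0.1125 W
P_total = P_R1 + P_R2 = 0.135 W

Final answer: 0.135 W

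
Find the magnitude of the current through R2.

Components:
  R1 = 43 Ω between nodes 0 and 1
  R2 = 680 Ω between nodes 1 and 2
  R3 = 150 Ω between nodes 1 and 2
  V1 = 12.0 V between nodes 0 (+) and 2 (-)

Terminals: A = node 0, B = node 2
Nodal analysis, taking node 2 as the 0 V reference.
Source V1 fixes V_0 = 12 V.
KCL at each unknown node (sum of currents leaving = 0; resistances in Ω):
  Node 1: (V_1 - 12)/43 + (V_1 - 0)/680 + (V_1 - 0)/150 = 0
Collecting terms: 0.03139 × V_1 = 0.2791  =>  V_1 = 8.89 V
I_R2 = (V_1 - V_2)/R2 = (8.89 - 0)/680 = 0.01307 A
|I_R2| = 0.01307 A

Final answer: |I_R2| = 0.01307 A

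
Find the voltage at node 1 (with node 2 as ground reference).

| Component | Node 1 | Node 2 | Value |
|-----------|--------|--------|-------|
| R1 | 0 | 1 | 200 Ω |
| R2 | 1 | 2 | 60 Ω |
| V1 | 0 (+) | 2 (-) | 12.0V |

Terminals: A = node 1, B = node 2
Nodal analysis, taking node 2 as the 0 V reference.
Source V1 fixes V_0 = 12 V.
KCL at each unknown node (sum of currents leaving = 0; resistances in Ω):
  Node 1: (V_1 - 12)/200 + (V_1 - 0)/60 = 0
Collecting terms: 0.02167 × V_1 = 0.06  =>  V_1 = 2.769 V
The requested potential is V_1 = 2.769 V.

Final answer: V_1 = 2.769 V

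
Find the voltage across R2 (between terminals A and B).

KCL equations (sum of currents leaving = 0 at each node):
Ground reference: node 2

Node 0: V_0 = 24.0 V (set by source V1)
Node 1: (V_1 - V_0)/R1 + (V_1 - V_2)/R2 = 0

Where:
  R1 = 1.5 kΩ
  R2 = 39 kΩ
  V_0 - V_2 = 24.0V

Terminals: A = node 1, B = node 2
R1 and R2 are in series across V1 (node 0 → node 1 → node 2), and the output A–B is taken across R2, so this is a voltage divider.
Series current: I = V1/(R1 + R2) = 24/(1500 + 39000) = 24/40500 = 0.0005926 A
V_R2 = I × R2 = V1 × R2/(R1 + R2) = 24 × 39000/40500 = 23.11 V

Final answer: 23.11 V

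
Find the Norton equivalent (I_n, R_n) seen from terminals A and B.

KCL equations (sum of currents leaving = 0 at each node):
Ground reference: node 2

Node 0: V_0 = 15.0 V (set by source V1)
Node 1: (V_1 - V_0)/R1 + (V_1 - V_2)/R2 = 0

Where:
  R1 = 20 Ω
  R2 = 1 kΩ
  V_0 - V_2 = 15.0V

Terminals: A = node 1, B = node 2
Find the Thévenin equivalent first; then I_n = V_th/R_th and R_n = R_th.
Step 1 — V_th is the open-circuit voltage V_A - V_B (nothing connected across the terminals).
Nodal analysis, taking node 2 as the 0 V reference.
Source V1 fixes V_0 = 15 V.
KCL at each unknown node (sum of currents leaving = 0; resistances in Ω):
  Node 1: (V_1 - 15)/20 + (V_1 - 0)/1000 = 0
Collecting terms: 0.051 × V_1 = 0.75  =>  V_1 = 14.71 V
V_th = V_1 - V_2 = 14.71 - 0 = 14.71 V
Step 2 — R_th: zero the source — replace V1 by a short circuit (node 2 merges into node 0) — and find the resistance seen between A (node 1) and B (node 0).
Reduce the network between node 1 (A) and node 0 (B) by series/parallel combination:
  Rp1 = R1 ‖ R2 (parallel, both between nodes 0 and 1) = 1/(1/20 + 1/1000) = 19.61 Ω
R_th = 19.61 Ω
I_n = V_th/R_th = 14.71/19.61 = 0.75 A, and R_n = R_th = 19.61 Ω

Final answer: I_n = 0.75 A, R_n = 19.61 Ω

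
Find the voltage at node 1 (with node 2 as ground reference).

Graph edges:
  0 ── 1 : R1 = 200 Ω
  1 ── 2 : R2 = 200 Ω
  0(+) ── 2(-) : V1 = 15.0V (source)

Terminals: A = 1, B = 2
Nodal analysis, taking node 2 as the 0 V reference.
Source V1 fixes V_0 = 15 V.
KCL at each unknown node (sum of currents leaving = 0; resistances in Ω):
  Node 1: (V_1 - 15)/200 + (V_1 - 0)/200 = 0
Collecting terms: 0.01 × V_1 = 0.075  =>  V_1 = 7.5 V
The requested potential is V_1 = 7.5 V.

Final answer: V_1 = 7.5 V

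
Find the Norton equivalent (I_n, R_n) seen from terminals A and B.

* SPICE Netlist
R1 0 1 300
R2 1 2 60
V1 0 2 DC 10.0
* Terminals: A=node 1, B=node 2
Find the Thévenin equivalent first; then I_n = V_th/R_th and R_n = R_th.
Step 1 — V_th is the open-circuit voltage V_A - V_B (nothing connected across the terminals).
Nodal analysis, taking node 2 as the 0 V reference.
Source V1 fixes V_0 = 10 V.
KCL at each unknown node (sum of currents leaving = 0; resistances in Ω):
  Node 1: (V_1 - 10)/300 + (V_1 - 0)/60 = 0
Collecting terms: 0.02 × V_1 = 0.03333  =>  V_1 = 1.667 V
V_th = V_1 - V_2 = 1.667 - 0 = 1.667 V
Step 2 — R_th: zero the source — replace V1 by a short circuit (node 2 merges into node 0) — and find the resistance seen between A (node 1) and B (node 0).
Reduce the network between node 1 (A) and node 0 (B) by series/parallel combination:
  Rp1 = R1 ‖ R2 (parallel, both between nodes 0 and 1) = 1/(1/300 + 1/60) = 50 Ω
R_th = 50 Ω
I_n = V_th/R_th = 1.667/50 = 0.03333 A, and R_n = R_th = 50 Ω

Final answer: I_n = 0.03333 A, R_n = 50 Ω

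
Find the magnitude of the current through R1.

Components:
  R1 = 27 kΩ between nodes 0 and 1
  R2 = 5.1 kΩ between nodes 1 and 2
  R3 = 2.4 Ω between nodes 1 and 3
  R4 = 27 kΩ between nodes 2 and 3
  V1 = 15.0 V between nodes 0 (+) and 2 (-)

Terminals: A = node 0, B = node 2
Nodal analysis, taking node 2 as the 0 V reference.
Source V1 fixes V_0 = 15 V.
KCL at each unknown node (sum of currents leaving = 0; resistances in Ω):
  Node 1: (V_1 - 15)/27000 + (V_1 - 0)/5100 + (V_1 - V_3)/2.4 = 0
  Node 3: (V_3 - V_1)/2.4 + (V_3 - 0)/27000 = 0
Collecting terms (coefficients in siemens):
  0.4169·V_1 - 0.4167·V_3 = 0.0005556
  0.4167·V_3 - 0.4167·V_1 = 0
Determinant D = (0.4169)(0.4167) - (-0.4167)(-0.4167) = 0.0001126
V_1 = [(0.0005556)(0.4167) - (-0.4167)(0)]/D = 2.056 V
V_3 = [(0.4169)(0) - (0.0005556)(-0.4167)]/D = 2.056 V
I_R1 = (V_0 - V_1)/R1 = (15 - 2.056)/27000 = 0.0004794 A
|I_R1| = 0.0004794 A

Final answer: |I_R1| = 0.0004794 A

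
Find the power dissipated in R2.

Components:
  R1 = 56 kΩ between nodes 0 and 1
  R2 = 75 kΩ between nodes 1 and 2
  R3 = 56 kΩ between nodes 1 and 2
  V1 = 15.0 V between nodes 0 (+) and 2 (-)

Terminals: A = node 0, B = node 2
Nodal analysis, taking node 2 as the 0 V reference.
Source V1 fixes V_0 = 15 V.
KCL at each unknown node (sum of currents leaving = 0; resistances in Ω):
  Node 1: (V_1 - 15)/56000 + (V_1 - 0)/75000 + (V_1 - 0)/56000 = 0
Collecting terms: 0.00004905 × V_1 = 0.0002679  =>  V_1 = 5.461 V
I_R2 = (V_1 - V_2)/R2 = (5.461 - 0)/75000 = 0.00007282 A
P_R2 = I_R2² × R2 = (0.00007282)² × 75000 = 0.0003977 W

Final answer: 0.0003977 W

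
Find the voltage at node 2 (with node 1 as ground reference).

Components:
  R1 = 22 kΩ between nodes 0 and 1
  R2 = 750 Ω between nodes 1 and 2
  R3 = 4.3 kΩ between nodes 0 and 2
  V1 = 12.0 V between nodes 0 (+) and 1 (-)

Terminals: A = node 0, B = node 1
Nodal analysis, taking node 1 as the 0 V reference.
Source V1 fixes V_0 = 12 V.
KCL at each unknown node (sum of currents leaving = 0; resistances in Ω):
  Node 2: (V_2 - 0)/750 + (V_2 - 12)/4300 = 0
Collecting terms: 0.001566 × V_2 = 0.002791  =>  V_2 = 1.782 V
The requested potential is V_2 = 1.782 V.

Final answer: V_2 = 1.782 V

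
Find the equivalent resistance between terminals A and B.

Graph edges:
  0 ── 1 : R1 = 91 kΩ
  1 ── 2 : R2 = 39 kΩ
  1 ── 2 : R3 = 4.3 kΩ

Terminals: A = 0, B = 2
Reduce the network between node 0 (A) and node 2 (B) by series/parallel combination:
  Rp1 = R2 ‖ R3 (parallel, both between nodes 1 and 2) = 1/(1/39000 + 1/4300) = 3873 Ω
  Rs1 = R1 + Rp1 (series, joined only at node 1) = 91000 + 3873 = 94870 Ω
R_eq = 94.87 kΩ

Final answer: 94.87 kΩ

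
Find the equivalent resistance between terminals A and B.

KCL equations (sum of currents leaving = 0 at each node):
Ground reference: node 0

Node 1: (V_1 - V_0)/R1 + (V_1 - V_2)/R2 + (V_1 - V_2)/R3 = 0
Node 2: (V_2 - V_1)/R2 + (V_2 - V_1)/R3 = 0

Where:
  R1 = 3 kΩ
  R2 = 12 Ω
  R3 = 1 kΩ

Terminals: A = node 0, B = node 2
Reduce the network between node 0 (A) and node 2 (B) by series/parallel combination:
  Rp1 = R2 ‖ R3 (parallel, both between nodes 1 and 2) = 1/(1/12 + 1/1000) = 11.86 Ω
  Rs1 = R1 + Rp1 (series, joined only at node 1) = 3000 + 11.86 = 3012 Ω
R_eq = 3.012 kΩ

Final answer: 3.012 kΩ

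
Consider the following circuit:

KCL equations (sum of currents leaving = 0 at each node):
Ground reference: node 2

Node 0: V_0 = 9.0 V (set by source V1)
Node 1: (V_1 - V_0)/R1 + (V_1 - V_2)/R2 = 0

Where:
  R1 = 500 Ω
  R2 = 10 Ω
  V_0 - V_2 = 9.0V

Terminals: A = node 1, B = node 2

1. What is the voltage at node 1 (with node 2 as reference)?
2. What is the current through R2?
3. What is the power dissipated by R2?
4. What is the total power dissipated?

Nodal analysis, taking node 2 as the 0 V reference.
Source V1 fixes V_0 = 9 V.
KCL at each unknown node (sum of currents leaving = 0; resistances in Ω):
  Node 1: (V_1 - 9)/500 + (V_1 - 0)/10 = 0
Collecting terms: 0.102 × V_1 = 0.018  =>  V_1 = 0.1765 V
Part 1:
  Read off the nodal solution: V_1 = 0.1765 V
Part 2:
  I_R2 = (V_1 - V_2)/R2 = (0.1765 - 0)/10 = 0.01765 A
  Magnitude: I_R2 = 0.01765 A
Part 3:
  I_R2 = (V_1 - V_2)/R2 = (0.1765 - 0)/10 = 0.01765 A
  P_R2 = I_R2² × R2 = (0.01765)² × 10 = 0.003114 W
Part 4:
  Power in each resistor, P = (ΔV)²/R:
    P_R1 = (9 - 0.1765)²/500 = 0.1557 W
    P_R2 = (0.1765 - 0)²/10 = 0.003114 W
  P_total = P_R1 + P_R2 = 0.1588 W

Final answers:
1. V_1 = 0.1765 V
2. I_R2 = 0.01765 A
3. P_R2 = 0.003114 W
4. P_total = 0.1588 W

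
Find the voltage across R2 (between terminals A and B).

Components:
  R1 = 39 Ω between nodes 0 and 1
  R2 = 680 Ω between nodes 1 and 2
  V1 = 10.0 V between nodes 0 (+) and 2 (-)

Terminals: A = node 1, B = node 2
R1 and R2 are in series across V1 (node 0 → node 1 → node 2), and the output A–B is taken across R2, so this is a voltage divider.
Series current: I = V1/(R1 + R2) = 10/(39 + 680) = 10/719 = 0.01391 A
V_R2 = I × R2 = V1 × R2/(R1 + R2) = 10 × 680/719 = 9.458 V

Final answer: 9.458 V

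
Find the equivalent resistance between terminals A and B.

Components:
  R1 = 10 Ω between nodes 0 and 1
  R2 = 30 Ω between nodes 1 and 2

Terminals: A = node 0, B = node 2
Reduce the network between node 0 (A) and node 2 (B) by series/parallel combination:
  Rs1 = R1 + R2 (series, joined only at node 1) = 10 + 30 = 40 Ω
R_eq = 40 Ω

Final answer: 40 Ω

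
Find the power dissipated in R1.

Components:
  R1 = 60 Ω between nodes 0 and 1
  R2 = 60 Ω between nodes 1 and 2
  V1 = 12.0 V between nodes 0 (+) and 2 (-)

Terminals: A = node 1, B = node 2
Nodal analysis, taking node 2 as the 0 V reference.
Source V1 fixes V_0 = 12 V.
KCL at each unknown node (sum of currents leaving = 0; resistances in Ω):
  Node 1: (V_1 - 12)/60 + (V_1 - 0)/60 = 0
Collecting terms: 0.03333 × V_1 = 0.2  =>  V_1 = 6 V
I_R1 = (V_0 - V_1)/R1 = (12 - 6)/60 = 0.1 A
P_R1 = I_R1² × R1 = (0.1)² × 60 = 0.6 W

Final answer: 0.6 W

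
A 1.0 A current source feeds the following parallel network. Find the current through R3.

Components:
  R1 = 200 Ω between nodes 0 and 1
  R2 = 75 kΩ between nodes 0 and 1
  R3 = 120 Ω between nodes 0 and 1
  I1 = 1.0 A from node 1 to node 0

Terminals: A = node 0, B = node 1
All resistors sit directly between nodes 0 and 1, so they are in parallel and share one voltage V; the full source current 1 A splits among them.
1/R_par = 1/200 + 1/75000 + 1/120 = 0.01335 S  =>  R_par = 74.93 Ω
V = I × R_par = 1 × 74.93 = 74.93 V
I_R3 = V/R3 = 74.93/120 = 0.6244 A

Final answer: 0.6244 A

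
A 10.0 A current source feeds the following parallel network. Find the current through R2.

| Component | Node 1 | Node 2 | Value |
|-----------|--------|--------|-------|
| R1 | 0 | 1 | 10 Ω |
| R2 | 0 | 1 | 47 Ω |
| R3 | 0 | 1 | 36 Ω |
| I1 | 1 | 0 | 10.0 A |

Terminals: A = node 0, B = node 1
All resistors sit directly between nodes 0 and 1, so they are in parallel and share one voltage V; the full source current 10 A splits among them.
1/R_par = 1/10 + 1/47 + 1/36 = 0.1491 S  =>  R_par = 6.709 Ω
V = I × R_par = 10 × 6.709 = 67.09 V
I_R2 = V/R2 = 67.09/47 = 1.427 A

Final answer: 1.427 A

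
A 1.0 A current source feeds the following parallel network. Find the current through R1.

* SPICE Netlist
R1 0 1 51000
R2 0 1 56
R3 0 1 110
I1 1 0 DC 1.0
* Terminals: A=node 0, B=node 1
All resistors sit directly between nodes 0 and 1, so they are in parallel and share one voltage V; the full source current 1 A splits among them.
1/R_par = 1/51000 + 1/56 + 1/110 = 0.02697 S  =>  R_par = 37.08 Ω
V = I × R_par = 1 × 37.08 = 37.08 V
I_R1 = V/R1 = 37.08/51000 = 0.0007271 A

Final answer: 0.0007271 A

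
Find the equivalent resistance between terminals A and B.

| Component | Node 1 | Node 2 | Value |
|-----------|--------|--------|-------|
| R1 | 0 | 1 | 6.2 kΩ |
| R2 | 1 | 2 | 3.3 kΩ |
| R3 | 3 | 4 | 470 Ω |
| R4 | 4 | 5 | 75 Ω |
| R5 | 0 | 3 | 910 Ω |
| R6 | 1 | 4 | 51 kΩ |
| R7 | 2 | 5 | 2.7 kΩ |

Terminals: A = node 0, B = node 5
The network is not a plain series/parallel combination. Inject a 1 A test current into terminal A (node 0) and return it from terminal B (node 5); then R_eq = V_A / (1 A).
Nodal analysis, taking node 5 as the 0 V reference.
Current source I_test pushes 1 A into node 0 and draws it out of node 5.
KCL at each unknown node (sum of currents leaving = 0; resistances in Ω):
  Node 0: (V_0 - V_1)/6200 + (V_0 - V_3)/910 - 1 = 0
  Node 1: (V_1 - V_0)/6200 + (V_1 - V_2)/3300 + (V_1 - V_4)/51000 = 0
  Node 2: (V_2 - V_1)/3300 + (V_2 - 0)/2700 = 0
  Node 3: (V_3 - V_0)/910 + (V_3 - V_4)/470 = 0
  Node 4: (V_4 - V_1)/51000 + (V_4 - V_3)/470 + (V_4 - 0)/75 = 0
Collecting terms (coefficients in siemens):
  0.00126·V_0 - 0.0001613·V_1 - 0.001099·V_3 = 1
  0.0004839·V_1 - 0.0001613·V_0 - 0.000303·V_2 - 0.00001961·V_4 = 0
  0.0006734·V_2 - 0.000303·V_1 = 0
  0.003227·V_3 - 0.001099·V_0 - 0.002128·V_4 = 0
  0.01548·V_4 - 0.00001961·V_1 - 0.002128·V_3 = 0
Solving these 5 simultaneous equations (Gaussian elimination) gives:
  V_0 = 1294 V, V_1 = 604.3 V, V_2 = 271.9 V, V_3 = 485.2 V
  V_4 = 67.45 V
R_eq = V_0 / 1 A = 1294 Ω = 1.294 kΩ

Final answer: 1.294 kΩ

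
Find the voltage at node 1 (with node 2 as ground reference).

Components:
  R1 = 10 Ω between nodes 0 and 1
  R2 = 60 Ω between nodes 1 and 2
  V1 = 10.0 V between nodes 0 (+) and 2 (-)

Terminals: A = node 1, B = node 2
Nodal analysis, taking node 2 as the 0 V reference.
Source V1 fixes V_0 = 10 V.
KCL at each unknown node (sum of currents leaving = 0; resistances in Ω):
  Node 1: (V_1 - 10)/10 + (V_1 - 0)/60 = 0
Collecting terms: 0.1167 × V_1 = 1  =>  V_1 = 8.571 V
The requested potential is V_1 = 8.571 V.

Final answer: V_1 = 8.571 V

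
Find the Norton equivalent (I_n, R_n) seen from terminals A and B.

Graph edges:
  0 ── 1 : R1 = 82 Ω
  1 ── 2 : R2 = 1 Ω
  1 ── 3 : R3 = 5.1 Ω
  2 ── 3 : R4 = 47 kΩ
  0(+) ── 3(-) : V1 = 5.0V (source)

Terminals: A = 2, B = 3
Find the Thévenin equivalent first; then I_n = V_th/R_th and R_n = R_th.
Step 1 — V_th is the open-circuit voltage V_A - V_B (nothing connected across the terminals).
Nodal analysis, taking node 3 as the 0 V reference.
Source V1 fixes V_0 = 5 V.
KCL at each unknown node (sum of currents leaving = 0; resistances in Ω):
  Node 1: (V_1 - 5)/82 + (V_1 - V_2)/1 + (V_1 - 0)/5.1 = 0
  Node 2: (V_2 - V_1)/1 + (V_2 - 0)/47000 = 0
Collecting terms (coefficients in siemens):
  1.208·V_1 - 1·V_2 = 0.06098
  1·V_2 - 1·V_1 = 0
Determinant D = (1.208)(1) - (-1)(-1) = 0.2083
V_1 = [(0.06098)(1) - (-1)(0)]/D = 0.2927 V
V_2 = [(1.208)(0) - (0.06098)(-1)]/D = 0.2927 V
V_th = V_2 - V_3 = 0.2927 - 0 = 0.2927 V
Step 2 — R_th: zero the source — replace V1 by a short circuit (node 3 merges into node 0) — and find the resistance seen between A (node 2) and B (node 0).
Reduce the network between node 2 (A) and node 0 (B) by series/parallel combination:
  Rp1 = R1 ‖ R3 (parallel, both between nodes 0 and 1) = 1/(1/82 + 1/5.1) = 4.801 Ω
  Rs1 = R2 + Rp1 (series, joined only at node 1) = 1 + 4.801 = 5.801 Ω
  Rp2 = R4 ‖ Rs1 (parallel, both between nodes 0 and 2) = 1/(1/47000 + 1/5.801) = 5.801 Ω
R_th = 5.801 Ω
I_n = V_th/R_th = 0.2927/5.801 = 0.05047 A, and R_n = R_th = 5.801 Ω

Final answer: I_n = 0.05047 A, R_n = 5.801 Ω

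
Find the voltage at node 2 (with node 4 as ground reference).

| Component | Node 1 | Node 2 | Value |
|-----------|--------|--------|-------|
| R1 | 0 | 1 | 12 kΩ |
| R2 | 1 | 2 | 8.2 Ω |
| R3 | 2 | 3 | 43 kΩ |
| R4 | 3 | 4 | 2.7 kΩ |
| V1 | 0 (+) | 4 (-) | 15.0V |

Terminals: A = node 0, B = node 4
Nodal analysis, taking node 4 as the 0 V reference.
Source V1 fixes V_0 = 15 V.
KCL at each unknown node (sum of currents leaving = 0; resistances in Ω):
  Node 1: (V_1 - 15)/12000 + (V_1 - V_2)/8.2 = 0
  Node 2: (V_2 - V_1)/8.2 + (V_2 - V_3)/43000 = 0
  Node 3: (V_3 - V_2)/43000 + (V_3 - 0)/2700 = 0
Collecting terms (coefficients in siemens):
  0.122·V_1 - 0.122·V_2 = 0.00125
  0.122·V_2 - 0.122·V_1 - 0.00002326·V_3 = 0
  0.0003936·V_3 - 0.00002326·V_2 = 0
Solving these 3 simultaneous equations (Gaussian elimination) gives:
  V_1 = 11.88 V, V_2 = 11.88 V, V_3 = 0.7018 V
The requested potential is V_2 = 11.88 V.

Final answer: V_2 = 11.88 V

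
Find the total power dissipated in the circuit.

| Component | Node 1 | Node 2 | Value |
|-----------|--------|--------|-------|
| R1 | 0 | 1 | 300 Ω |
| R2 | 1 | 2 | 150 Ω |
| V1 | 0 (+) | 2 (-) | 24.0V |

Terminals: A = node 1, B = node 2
Nodal analysis, taking node 2 as the 0 V reference.
Source V1 fixes V_0 = 24 V.
KCL at each unknown node (sum of currents leaving = 0; resistances in Ω):
  Node 1: (V_1 - 24)/300 + (V_1 - 0)/150 = 0
Collecting terms: 0.01 × V_1 = 0.08  =>  V_1 = 8 V
Power in each resistor, P = (ΔV)²/R:
  P_R1 = (24 - 8)²/300 = 0.8533 W
  P_R2 = (8 - 0)²/150 = 0.4267 W
P_total = P_R1 + P_R2 = 1.28 W

Final answer: 1.28 W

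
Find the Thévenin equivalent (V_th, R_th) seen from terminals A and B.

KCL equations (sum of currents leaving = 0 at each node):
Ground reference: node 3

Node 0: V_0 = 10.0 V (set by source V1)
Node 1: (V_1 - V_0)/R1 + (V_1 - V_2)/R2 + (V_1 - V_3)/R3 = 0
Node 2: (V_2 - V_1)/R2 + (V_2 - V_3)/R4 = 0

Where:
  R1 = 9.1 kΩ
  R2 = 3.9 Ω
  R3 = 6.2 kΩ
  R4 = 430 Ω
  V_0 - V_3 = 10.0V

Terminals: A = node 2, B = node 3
Step 1 — V_th is the open-circuit voltage V_A - V_B (nothing connected across the terminals).
Nodal analysis, taking node 3 as the 0 V reference.
Source V1 fixes V_0 = 10 V.
KCL at each unknown node (sum of currents leaving = 0; resistances in Ω):
  Node 1: (V_1 - 10)/9100 + (V_1 - V_2)/3.9 + (V_1 - 0)/6200 = 0
  Node 2: (V_2 - V_1)/3.9 + (V_2 - 0)/430 = 0
Collecting terms (coefficients in siemens):
  0.2567·V_1 - 0.2564·V_2 = 0.001099
  0.2587·V_2 - 0.2564·V_1 = 0
Determinant D = (0.2567)(0.2587) - (-0.2564)(-0.2564) = 0.0006665
V_1 = [(0.001099)(0.2587) - (-0.2564)(0)]/D = 0.4266 V
V_2 = [(0.2567)(0) - (0.001099)(-0.2564)]/D = 0.4228 V
V_th = V_2 - V_3 = 0.4228 - 0 = 0.4228 V
Step 2 — R_th: zero the source — replace V1 by a short circuit (node 3 merges into node 0) — and find the resistance seen between A (node 2) and B (node 0).
Reduce the network between node 2 (A) and node 0 (B) by series/parallel combination:
  Rp1 = R1 ‖ R3 (parallel, both between nodes 0 and 1) = 1/(1/9100 + 1/6200) = 3688 Ω
  Rs1 = R2 + Rp1 (series, joined only at node 1) = 3.9 + 3688 = 3691 Ω
  Rp2 = R4 ‖ Rs1 (parallel, both between nodes 0 and 2) = 1/(1/430 + 1/3691) = 385.1 Ω
R_th = 385.1 Ω

Final answer: V_th = 0.4228 V, R_th = 385.1 Ω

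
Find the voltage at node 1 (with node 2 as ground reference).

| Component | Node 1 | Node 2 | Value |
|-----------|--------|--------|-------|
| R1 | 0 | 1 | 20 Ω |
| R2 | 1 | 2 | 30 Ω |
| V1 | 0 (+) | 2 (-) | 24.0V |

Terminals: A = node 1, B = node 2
Nodal analysis, taking node 2 as the 0 V reference.
Source V1 fixes V_0 = 24 V.
KCL at each unknown node (sum of currents leaving = 0; resistances in Ω):
  Node 1: (V_1 - 24)/20 + (V_1 - 0)/30 = 0
Collecting terms: 0.08333 × V_1 = 1.2  =>  V_1 = 14.4 V
The requested potential is V_1 = 14.4 V.

Final answer: V_1 = 14.4 V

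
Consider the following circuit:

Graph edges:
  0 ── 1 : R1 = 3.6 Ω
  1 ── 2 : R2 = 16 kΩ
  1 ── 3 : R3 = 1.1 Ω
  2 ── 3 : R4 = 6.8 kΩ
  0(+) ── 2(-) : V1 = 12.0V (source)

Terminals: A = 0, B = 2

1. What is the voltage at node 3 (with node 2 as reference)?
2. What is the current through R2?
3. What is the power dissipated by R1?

Nodal analysis, taking node 2 as the 0 V reference.
Source V1 fixes V_0 = 12 V.
KCL at each unknown node (sum of currents leaving = 0; resistances in Ω):
  Node 1: (V_1 - 12)/3.6 + (V_1 - 0)/16000 + (V_1 - V_3)/1.1 = 0
  Node 3: (V_3 - V_1)/1.1 + (V_3 - 0)/6800 = 0
Collecting terms (coefficients in siemens):
  1.187·V_1 - 0.9091·V_3 = 3.333
  0.9092·V_3 - 0.9091·V_1 = 0
Determinant D = (1.187)(0.9092) - (-0.9091)(-0.9091) = 0.2528
V_1 = [(3.333)(0.9092) - (-0.9091)(0)]/D = 11.99 V
V_3 = [(1.187)(0) - (3.333)(-0.9091)]/D = 11.99 V
Part 1:
  Read off the nodal solution: V_3 = 11.99 V
Part 2:
  I_R2 = (V_1 - V_2)/R2 = (11.99 - 0)/16000 = 0.0007494 A
  Magnitude: I_R2 = 0.0007494 A
Part 3:
  I_R1 = (V_0 - V_1)/R1 = (12 - 11.99)/3.6 = 0.002513 A
  P_R1 = I_R1² × R1 = (0.002513)² × 3.6 = 0.00002273 W

Final answers:
1. V_3 = 11.99 V
2. I_R2 = 0.0007494 A
3. P_R1 = 2.273e-05 W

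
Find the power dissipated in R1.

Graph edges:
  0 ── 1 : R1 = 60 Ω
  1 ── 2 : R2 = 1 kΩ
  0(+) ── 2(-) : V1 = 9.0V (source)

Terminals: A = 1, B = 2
Nodal analysis, taking node 2 as the 0 V reference.
Source V1 fixes V_0 = 9 V.
KCL at each unknown node (sum of currents leaving = 0; resistances in Ω):
  Node 1: (V_1 - 9)/60 + (V_1 - 0)/1000 = 0
Collecting terms: 0.01767 × V_1 = 0.15  =>  V_1 = 8.491 V
I_R1 = (V_0 - V_1)/R1 = (9 - 8.491)/60 = 0.008491 A
P_R1 = I_R1² × R1 = (0.008491)² × 60 = 0.004325 W

Final answer: 0.004325 W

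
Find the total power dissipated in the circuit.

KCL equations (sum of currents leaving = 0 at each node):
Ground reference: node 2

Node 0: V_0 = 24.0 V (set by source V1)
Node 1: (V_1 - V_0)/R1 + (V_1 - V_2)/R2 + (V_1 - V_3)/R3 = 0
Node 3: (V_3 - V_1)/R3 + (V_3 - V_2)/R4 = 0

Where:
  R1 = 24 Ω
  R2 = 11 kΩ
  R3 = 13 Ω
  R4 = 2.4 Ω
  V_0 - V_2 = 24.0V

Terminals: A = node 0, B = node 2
Nodal analysis, taking node 2 as the 0 V reference.
Source V1 fixes V_0 = 24 V.
KCL at each unknown node (sum of currents leaving = 0; resistances in Ω):
  Node 1: (V_1 - 24)/24 + (V_1 - 0)/11000 + (V_1 - V_3)/13 = 0
  Node 3: (V_3 - V_1)/13 + (V_3 - 0)/2.4 = 0
Collecting terms (coefficients in siemens):
  0.1187·V_1 - 0.07692·V_3 = 1
  0.4936·V_3 - 0.07692·V_1 = 0
Determinant D = (0.1187)(0.4936) - (-0.07692)(-0.07692) = 0.05266
V_1 = [(1)(0.4936) - (-0.07692)(0)]/D = 9.373 V
V_3 = [(0.1187)(0) - (1)(-0.07692)]/D = 1.461 V
Power in each resistor, P = (ΔV)²/R:
  P_R1 = (24 - 9.373)²/24 = 8.915 W
  P_R2 = (9.373 - 0)²/11000 = 0.007986 W
  P_R3 = (9.373 - 1.461)²/13 = 4.815 W
  P_R4 = (0 - 1.461)²/2.4 = 0.889 W
P_total = P_R1 + P_R2 + P_R3 + P_R4 = 14.63 W

Final answer: 14.63 W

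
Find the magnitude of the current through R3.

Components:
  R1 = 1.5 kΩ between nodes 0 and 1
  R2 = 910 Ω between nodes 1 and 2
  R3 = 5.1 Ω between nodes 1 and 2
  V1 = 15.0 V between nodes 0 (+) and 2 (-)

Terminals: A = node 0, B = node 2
Nodal analysis, taking node 2 as the 0 V reference.
Source V1 fixes V_0 = 15 V.
KCL at each unknown node (sum of currents leaving = 0; resistances in Ω):
  Node 1: (V_1 - 15)/1500 + (V_1 - 0)/910 + (V_1 - 0)/5.1 = 0
Collecting terms: 0.1978 × V_1 = 0.01  =>  V_1 = 0.05054 V
I_R3 = (V_1 - V_2)/R3 = (0.05054 - 0)/5.1 = 0.009911 A
|I_R3| = 0.009911 A

Final answer: |I_R3| = 0.009911 A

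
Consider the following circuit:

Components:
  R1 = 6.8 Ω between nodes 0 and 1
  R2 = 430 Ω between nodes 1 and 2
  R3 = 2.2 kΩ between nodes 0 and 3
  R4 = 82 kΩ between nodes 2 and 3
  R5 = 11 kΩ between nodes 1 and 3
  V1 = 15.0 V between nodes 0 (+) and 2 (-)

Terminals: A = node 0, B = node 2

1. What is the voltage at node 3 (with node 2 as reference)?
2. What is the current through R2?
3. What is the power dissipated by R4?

Nodal analysis, taking node 2 as the 0 V reference.
Source V1 fixes V_0 = 15 V.
KCL at each unknown node (sum of currents leaving = 0; resistances in Ω):
  Node 1: (V_1 - 15)/6.8 + (V_1 - 0)/430 + (V_1 - V_3)/11000 = 0
  Node 3: (V_3 - 15)/2200 + (V_3 - 0)/82000 + (V_3 - V_1)/11000 = 0
Collecting terms (coefficients in siemens):
  0.1495·V_1 - 0.00009091·V_3 = 2.206
  0.0005576·V_3 - 0.00009091·V_1 = 0.006818
Determinant D = (0.1495)(0.0005576) - (-0.00009091)(-0.00009091) = 0.00008335
V_1 = [(2.206)(0.0005576) - (-0.00009091)(0.006818)]/D = 14.77 V
V_3 = [(0.1495)(0.006818) - (2.206)(-0.00009091)]/D = 14.63 V
Part 1:
  Read off the nodal solution: V_3 = 14.63 V
Part 2:
  I_R2 = (V_1 - V_2)/R2 = (14.77 - 0)/430 = 0.03434 A
  Magnitude: I_R2 = 0.03434 A
Part 3:
  I_R4 = (V_2 - V_3)/R4 = (0 - 14.63)/82000 = -0.0001785 A
  P_R4 = I_R4² × R4 = (-0.0001785)² × 82000 = 0.002612 W

Final answers:
1. V_3 = 14.63 V
2. I_R2 = 0.03434 A
3. P_R4 = 0.002612 W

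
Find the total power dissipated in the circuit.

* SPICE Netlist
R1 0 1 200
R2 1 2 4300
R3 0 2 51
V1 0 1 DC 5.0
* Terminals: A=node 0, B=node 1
Nodal analysis, taking node 1 as the 0 V reference.
Source V1 fixes V_0 = 5 V.
KCL at each unknown node (sum of currents leaving = 0; resistances in Ω):
  Node 2: (V_2 - 0)/4300 + (V_2 - 5)/51 = 0
Collecting terms: 0.01984 × V_2 = 0.09804  =>  V_2 = 4.941 V
Power in each resistor, P = (ΔV)²/R:
  P_R1 = (5 - 0)²/200 = 0.125 W
  P_R2 = (0 - 4.941)²/4300 = 0.005678 W
  P_R3 = (5 - 4.941)²/51 = 0.00006735 W
P_total = P_R1 + P_R2 + P_R3 = 0.1307 W

Final answer: 0.1307 W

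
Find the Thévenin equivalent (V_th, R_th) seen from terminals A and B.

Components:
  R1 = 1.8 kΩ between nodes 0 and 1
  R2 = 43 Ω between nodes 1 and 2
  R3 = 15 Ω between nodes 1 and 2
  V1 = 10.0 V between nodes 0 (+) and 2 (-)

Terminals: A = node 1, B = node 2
Step 1 — V_th is the open-circuit voltage V_A - V_B (nothing connected across the terminals).
Nodal analysis, taking node 2 as the 0 V reference.
Source V1 fixes V_0 = 10 V.
KCL at each unknown node (sum of currents leaving = 0; resistances in Ω):
  Node 1: (V_1 - 10)/1800 + (V_1 - 0)/43 + (V_1 - 0)/15 = 0
Collecting terms: 0.09048 × V_1 = 0.005556  =>  V_1 = 0.0614 V
V_th = V_1 - V_2 = 0.0614 - 0 = 0.0614 V
Step 2 — R_th: zero the source — replace V1 by a short circuit (node 2 merges into node 0) — and find the resistance seen between A (node 1) and B (node 0).
Reduce the network between node 1 (A) and node 0 (B) by series/parallel combination:
  Rp1 = R1 ‖ R2 ‖ R3 (parallel, all between nodes 0 and 1) = 1/(1/1800 + 1/43 + 1/15) = 11.05 Ω
R_th = 11.05 Ω

Final answer: V_th = 0.0614 V, R_th = 11.05 Ω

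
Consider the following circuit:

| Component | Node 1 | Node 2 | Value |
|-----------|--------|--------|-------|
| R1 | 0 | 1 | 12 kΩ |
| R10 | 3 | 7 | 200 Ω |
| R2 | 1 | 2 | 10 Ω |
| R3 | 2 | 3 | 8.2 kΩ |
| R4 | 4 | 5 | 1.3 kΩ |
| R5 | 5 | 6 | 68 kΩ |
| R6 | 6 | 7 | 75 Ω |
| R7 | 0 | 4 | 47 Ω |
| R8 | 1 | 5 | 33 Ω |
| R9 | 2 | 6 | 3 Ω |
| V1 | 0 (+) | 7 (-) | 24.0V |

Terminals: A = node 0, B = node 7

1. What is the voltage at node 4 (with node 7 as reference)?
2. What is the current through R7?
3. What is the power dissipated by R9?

Nodal analysis, taking node 7 as the 0 V reference.
Source V1 fixes V_0 = 24 V.
KCL at each unknown node (sum of currents leaving = 0; resistances in Ω):
  Node 1: (V_1 - 24)/12000 + (V_1 - V_2)/10 + (V_1 - V_5)/33 = 0
  Node 2: (V_2 - V_1)/10 + (V_2 - V_3)/8200 + (V_2 - V_6)/3 = 0
  Node 3: (V_3 - V_2)/8200 + (V_3 - 0)/200 = 0
  Node 4: (V_4 - V_5)/1300 + (V_4 - 24)/47 = 0
  Node 5: (V_5 - V_4)/1300 + (V_5 - V_6)/68000 + (V_5 - V_1)/33 = 0
  Node 6: (V_6 - V_5)/68000 + (V_6 - 0)/75 + (V_6 - V_2)/3 = 0
Collecting terms (coefficients in siemens):
  0.1304·V_1 - 0.1·V_2 - 0.0303·V_5 = 0.002
  0.4335·V_2 - 0.1·V_1 - 0.000122·V_3 - 0.3333·V_6 = 0
  0.005122·V_3 - 0.000122·V_2 = 0
  0.02205·V_4 - 0.0007692·V_5 = 0.5106
  0.03109·V_5 - 0.0303·V_1 - 0.0007692·V_4 - 0.00001471·V_6 = 0
  0.3467·V_6 - 0.3333·V_2 - 0.00001471·V_5 = 0
Solving these 6 simultaneous equations (Gaussian elimination) gives:
  V_1 = 1.581 V, V_2 = 1.4 V, V_3 = 0.03333 V, V_4 = 23.24 V
  V_5 = 2.117 V, V_6 = 1.346 V
Part 1:
  Read off the nodal solution: V_4 = 23.24 V
Part 2:
  I_R7 = (V_0 - V_4)/R7 = (24 - 23.24)/47 = 0.01625 A
  Magnitude: I_R7 = 0.01625 A
Part 3:
  I_R9 = (V_2 - V_6)/R9 = (1.4 - 1.346)/3 = 0.01794 A
  P_R9 = I_R9² × R9 = (0.01794)² × 3 = 0.0009651 W

Final answers:
1. V_4 = 23.24 V
2. I_R7 = 0.01625 A
3. P_R9 = 0.0009651 W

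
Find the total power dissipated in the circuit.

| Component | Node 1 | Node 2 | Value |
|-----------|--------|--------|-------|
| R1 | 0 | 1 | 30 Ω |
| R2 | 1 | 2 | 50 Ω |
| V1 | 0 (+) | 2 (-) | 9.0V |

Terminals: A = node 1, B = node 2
Nodal analysis, taking node 2 as the 0 V reference.
Source V1 fixes V_0 = 9 V.
KCL at each unknown node (sum of currents leaving = 0; resistances in Ω):
  Node 1: (V_1 - 9)/30 + (V_1 - 0)/50 = 0
Collecting terms: 0.05333 × V_1 = 0.3  =>  V_1 = 5.625 V
Power in each resistor, P = (ΔV)²/R:
  P_R1 = (9 - 5.625)²/30 = 0.3797 W
  P_R2 = (5.625 - 0)²/50 = 0.6328 W
P_total = P_R1 + P_R2 = 1.012 W

Final answer: 1.012 W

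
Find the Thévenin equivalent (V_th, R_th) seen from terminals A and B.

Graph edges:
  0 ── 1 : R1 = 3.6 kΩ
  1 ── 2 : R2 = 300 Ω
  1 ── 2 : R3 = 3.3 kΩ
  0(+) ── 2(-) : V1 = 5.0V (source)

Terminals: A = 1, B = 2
Step 1 — V_th is the open-circuit voltage V_A - V_B (nothing connected across the terminals).
Nodal analysis, taking node 2 as the 0 V reference.
Source V1 fixes V_0 = 5 V.
KCL at each unknown node (sum of currents leaving = 0; resistances in Ω):
  Node 1: (V_1 - 5)/3600 + (V_1 - 0)/300 + (V_1 - 0)/3300 = 0
Collecting terms: 0.003914 × V_1 = 0.001389  =>  V_1 = 0.3548 V
V_th = V_1 - V_2 = 0.3548 - 0 = 0.3548 V
Step 2 — R_th: zero the source — replace V1 by a short circuit (node 2 merges into node 0) — and find the resistance seen between A (node 1) and B (node 0).
Reduce the network between node 1 (A) and node 0 (B) by series/parallel combination:
  Rp1 = R1 ‖ R2 ‖ R3 (parallel, all between nodes 0 and 1) = 1/(1/3600 + 1/300 + 1/3300) = 255.5 Ω
R_th = 255.5 Ω

Final answer: V_th = 0.3548 V, R_th = 255.5 Ω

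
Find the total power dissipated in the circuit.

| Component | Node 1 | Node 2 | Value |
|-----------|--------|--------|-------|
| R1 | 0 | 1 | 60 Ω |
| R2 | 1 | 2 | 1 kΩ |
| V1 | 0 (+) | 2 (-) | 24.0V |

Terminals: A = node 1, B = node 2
Nodal analysis, taking node 2 as the 0 V reference.
Source V1 fixes V_0 = 24 V.
KCL at each unknown node (sum of currents leaving = 0; resistances in Ω):
  Node 1: (V_1 - 24)/60 + (V_1 - 0)/1000 = 0
Collecting terms: 0.01767 × V_1 = 0.4  =>  V_1 = 22.64 V
Power in each resistor, P = (ΔV)²/R:
  P_R1 = (24 - 22.64)²/60 = 0.03076 W
  P_R2 = (22.64 - 0)²/1000 = 0.5126 W
P_total = P_R1 + P_R2 = 0.5434 W

Final answer: 0.5434 W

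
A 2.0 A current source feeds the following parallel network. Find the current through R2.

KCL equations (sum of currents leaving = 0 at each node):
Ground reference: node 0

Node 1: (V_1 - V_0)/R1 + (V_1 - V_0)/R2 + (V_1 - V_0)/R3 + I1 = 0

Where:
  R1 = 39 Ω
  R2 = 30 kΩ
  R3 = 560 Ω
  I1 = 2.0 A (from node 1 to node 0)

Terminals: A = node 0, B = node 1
All resistors sit directly between nodes 0 and 1, so they are in parallel and share one voltage V; the full source current 2 A splits among them.
1/R_par = 1/39 + 1/30000 + 1/560 = 0.02746 S  =>  R_par = 36.42 Ω
V = I × R_par = 2 × 36.42 = 72.83 V
I_R2 = V/R2 = 72.83/30000 = 0.002428 A

Final answer: 0.002428 A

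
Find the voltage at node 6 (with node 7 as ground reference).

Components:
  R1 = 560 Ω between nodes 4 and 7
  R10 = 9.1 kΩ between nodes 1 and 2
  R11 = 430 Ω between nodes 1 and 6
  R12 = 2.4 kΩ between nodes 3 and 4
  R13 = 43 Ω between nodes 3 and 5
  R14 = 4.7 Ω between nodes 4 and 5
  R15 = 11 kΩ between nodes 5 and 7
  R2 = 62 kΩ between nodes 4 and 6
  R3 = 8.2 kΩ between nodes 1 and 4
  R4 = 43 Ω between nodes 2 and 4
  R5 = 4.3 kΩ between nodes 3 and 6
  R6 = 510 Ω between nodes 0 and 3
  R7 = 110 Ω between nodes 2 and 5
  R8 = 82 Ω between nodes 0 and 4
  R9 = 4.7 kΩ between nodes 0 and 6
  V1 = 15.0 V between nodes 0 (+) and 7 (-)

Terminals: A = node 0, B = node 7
Nodal analysis, taking node 7 as the 0 V reference.
Source V1 fixes V_0 = 15 V.
KCL at each unknown node (sum of currents leaving = 0; resistances in Ω):
  Node 1: (V_1 - V_4)/8200 + (V_1 - V_2)/9100 + (V_1 - V_6)/430 = 0
  Node 2: (V_2 - V_4)/43 + (V_2 - V_5)/110 + (V_2 - V_1)/9100 = 0
  Node 3: (V_3 - V_6)/4300 + (V_3 - 15)/510 + (V_3 - V_4)/2400 + (V_3 - V_5)/43 = 0
  Node 4: (V_4 - 0)/560 + (V_4 - V_6)/62000 + (V_4 - V_1)/8200 + (V_4 - V_2)/43 + (V_4 - 15)/82 + (V_4 - V_3)/2400 + (V_4 - V_5)/4.7 = 0
  Node 5: (V_5 - V_2)/110 + (V_5 - V_3)/43 + (V_5 - V_4)/4.7 + (V_5 - 0)/11000 = 0
  Node 6: (V_6 - V_4)/62000 + (V_6 - V_3)/4300 + (V_6 - 15)/4700 + (V_6 - V_1)/430 = 0
Collecting terms (coefficients in siemens):
  0.002557·V_1 - 0.0001099·V_2 - 0.000122·V_4 - 0.002326·V_6 = 0
  0.03246·V_2 - 0.0001099·V_1 - 0.02326·V_4 - 0.009091·V_5 = 0
  0.02587·V_3 - 0.0004167·V_4 - 0.02326·V_5 - 0.0002326·V_6 = 0.02941
  0.2506·V_4 - 0.000122·V_1 - 0.02326·V_2 - 0.0004167·V_3 - 0.2128·V_5 - 0.00001613·V_6 = 0.1829
  0.2452·V_5 - 0.009091·V_2 - 0.02326·V_3 - 0.2128·V_4 = 0
  0.002787·V_6 - 0.002326·V_1 - 0.0002326·V_3 - 0.00001613·V_4 = 0.003191
Solving these 6 simultaneous equations (Gaussian elimination) gives:
  V_1 = 13.79 V, V_2 = 13.25 V, V_3 = 13.39 V, V_4 = 13.24 V
  V_5 = 13.25 V, V_6 = 13.85 V
The requested potential is V_6 = 13.85 V.

Final answer: V_6 = 13.85 V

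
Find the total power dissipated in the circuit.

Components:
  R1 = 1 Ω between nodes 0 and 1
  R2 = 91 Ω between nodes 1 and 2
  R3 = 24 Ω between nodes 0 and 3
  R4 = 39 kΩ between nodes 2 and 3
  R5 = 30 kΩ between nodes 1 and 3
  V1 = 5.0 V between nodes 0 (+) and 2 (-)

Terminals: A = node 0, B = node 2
Nodal analysis, taking node 2 as the 0 V reference.
Source V1 fixes V_0 = 5 V.
KCL at each unknown node (sum of currents leaving = 0; resistances in Ω):
  Node 1: (V_1 - 5)/1 + (V_1 - 0)/91 + (V_1 - V_3)/30000 = 0
  Node 3: (V_3 - 5)/24 + (V_3 - 0)/39000 + (V_3 - V_1)/30000 = 0
Collecting terms (coefficients in siemens):
  1.011·V_1 - 0.00003333·V_3 = 5
  0.04173·V_3 - 0.00003333·V_1 = 0.2083
Determinant D = (1.011)(0.04173) - (-0.00003333)(-0.00003333) = 0.04219
V_1 = [(5)(0.04173) - (-0.00003333)(0.2083)]/D = 4.946 V
V_3 = [(1.011)(0.2083) - (5)(-0.00003333)]/D = 4.997 V
Power in each resistor, P = (ΔV)²/R:
  P_R1 = (5 - 4.946)²/1 = 0.002954 W
  P_R2 = (4.946 - 0)²/91 = 0.2688 W
  P_R3 = (5 - 4.997)²/24 = 0.0000004046 W
  P_R4 = (0 - 4.997)²/39000 = 0.0006402 W
  P_R5 = (4.946 - 4.997)²/30000 = 0.00000008748 W
P_total = P_R1 + P_R2 + P_R3 + P_R4 + P_R5 = 0.2724 W

Final answer: 0.2724 W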